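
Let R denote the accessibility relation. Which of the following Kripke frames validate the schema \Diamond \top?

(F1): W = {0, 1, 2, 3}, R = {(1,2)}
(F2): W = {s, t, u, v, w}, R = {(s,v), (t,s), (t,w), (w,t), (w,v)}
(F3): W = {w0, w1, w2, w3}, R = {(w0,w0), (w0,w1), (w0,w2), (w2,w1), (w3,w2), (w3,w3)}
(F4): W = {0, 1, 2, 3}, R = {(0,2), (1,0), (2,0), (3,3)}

(F4)

Frame correspondent (Sahlqvist): \forall x \exists y Rxy — i.e. seriality.
(F1): fails — world 0 has no successor.
(F2): fails — world u has no successor.
(F3): fails — world w1 has no successor.
(F4): condition met.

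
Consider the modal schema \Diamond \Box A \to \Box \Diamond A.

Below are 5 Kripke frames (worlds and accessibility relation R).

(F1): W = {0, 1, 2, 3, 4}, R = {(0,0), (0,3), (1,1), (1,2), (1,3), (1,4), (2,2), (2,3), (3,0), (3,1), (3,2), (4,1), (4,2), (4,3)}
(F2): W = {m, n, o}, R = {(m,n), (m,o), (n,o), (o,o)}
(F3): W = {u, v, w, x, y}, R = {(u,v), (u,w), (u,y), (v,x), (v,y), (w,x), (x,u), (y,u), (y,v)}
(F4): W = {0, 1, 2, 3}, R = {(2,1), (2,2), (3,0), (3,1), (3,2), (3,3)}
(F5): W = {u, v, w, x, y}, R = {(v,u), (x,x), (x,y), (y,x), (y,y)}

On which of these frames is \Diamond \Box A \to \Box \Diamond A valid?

(F1), (F2)

The schema corresponds to convergence: \forall x \forall y \forall z (Rxy \wedge Rxz \to \exists w (Ryw \wedge Rzw)).
(F1): ✓.
(F2): ✓.
(F3): fails — Ruv and Ruy but v and y have no common successor.
(F4): fails — R22 and R21 but 2 and 1 have no common successor.
(F5): fails — Rvu and Rvu but u and u have no common successor.
Valid on: (F1), (F2).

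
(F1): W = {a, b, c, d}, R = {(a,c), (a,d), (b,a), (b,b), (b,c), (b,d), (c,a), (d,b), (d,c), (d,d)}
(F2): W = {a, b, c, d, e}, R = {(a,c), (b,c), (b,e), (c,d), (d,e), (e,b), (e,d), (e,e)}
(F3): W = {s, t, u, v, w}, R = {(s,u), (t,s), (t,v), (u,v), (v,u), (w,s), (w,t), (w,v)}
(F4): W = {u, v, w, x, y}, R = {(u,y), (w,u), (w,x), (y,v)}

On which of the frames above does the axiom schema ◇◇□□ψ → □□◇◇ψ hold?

Frame correspondent (Sahlqvist): ∀x ∀y ∀z ((xR²y ∧ xR²z) → ∃w (yR²w ∧ zR²w)) — i.e. a generalized confluence (Geach) condition.
(F1): ✓.
(F2): ✓.
(F3): fails — wR²s, wR²u but no w* with sR²w* and uR²w*.
(F4): fails — uR²v, uR²v but no t with vR²t and vR²t.

(F1), (F2)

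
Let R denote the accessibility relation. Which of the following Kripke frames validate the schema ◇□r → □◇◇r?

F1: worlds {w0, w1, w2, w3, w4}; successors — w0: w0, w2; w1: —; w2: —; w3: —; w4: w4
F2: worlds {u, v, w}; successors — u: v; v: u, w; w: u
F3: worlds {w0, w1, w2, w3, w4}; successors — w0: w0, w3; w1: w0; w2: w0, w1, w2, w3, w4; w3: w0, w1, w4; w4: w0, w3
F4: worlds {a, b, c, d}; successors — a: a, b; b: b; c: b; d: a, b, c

F3, F4

This is the axiom for a generalized confluence (Geach) condition; its first-order frame correspondent is ∀x ∀y ∀z ((xRy ∧ xRz) → ∃w (yRw ∧ zR²w)).
F1: fails — w0Rw0, w0Rw2 but no w with w0Rw and w2R²w.
F2: fails — vRu, vRu but no t with uRt and uR²t.
F3: holds.
F4: holds.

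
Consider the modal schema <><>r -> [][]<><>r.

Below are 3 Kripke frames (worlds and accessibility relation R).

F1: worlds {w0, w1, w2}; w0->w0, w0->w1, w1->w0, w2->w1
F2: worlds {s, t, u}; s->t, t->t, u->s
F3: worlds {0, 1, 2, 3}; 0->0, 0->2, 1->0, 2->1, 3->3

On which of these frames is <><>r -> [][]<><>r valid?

This is the axiom for a generalized confluence (Geach) condition; its first-order frame correspondent is forall x forall y forall z ((x R^2 y & x R^2 z) -> exists w (y = w & z R^2 w)).
F1: holds.
F2: holds.
F3: fails — 0R²1, 0R²1 but no w with 1=w and 1R²w.

F1, F2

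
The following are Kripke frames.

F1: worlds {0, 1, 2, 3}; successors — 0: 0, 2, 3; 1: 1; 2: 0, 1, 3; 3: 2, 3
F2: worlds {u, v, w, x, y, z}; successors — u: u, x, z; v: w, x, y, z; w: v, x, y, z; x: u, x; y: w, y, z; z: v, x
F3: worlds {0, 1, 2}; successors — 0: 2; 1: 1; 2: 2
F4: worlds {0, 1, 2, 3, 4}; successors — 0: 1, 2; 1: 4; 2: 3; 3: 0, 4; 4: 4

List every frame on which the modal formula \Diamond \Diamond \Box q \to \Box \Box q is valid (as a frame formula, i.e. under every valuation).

F3

This is the axiom for a generalized confluence (Geach) condition; its first-order frame correspondent is \forall x \forall y \forall z ((x R^2 y \wedge x R^2 z) \to \exists w (yRw \wedge z = w)).
F1: fails — 0R²0, 0R²1 but no w with 0Rw and 1=w.
F2: fails — uR²u, uR²v but no t with uRt and v=t.
F3: satisfies the condition.
F4: fails — 0R²3, 0R²3 but no w with 3Rw and 3=w.
Valid on: F3.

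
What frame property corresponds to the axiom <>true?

Seriality

This schema is equivalent to the D axiom □q → ◇q.
It corresponds to seriality: forall x exists y Rxy.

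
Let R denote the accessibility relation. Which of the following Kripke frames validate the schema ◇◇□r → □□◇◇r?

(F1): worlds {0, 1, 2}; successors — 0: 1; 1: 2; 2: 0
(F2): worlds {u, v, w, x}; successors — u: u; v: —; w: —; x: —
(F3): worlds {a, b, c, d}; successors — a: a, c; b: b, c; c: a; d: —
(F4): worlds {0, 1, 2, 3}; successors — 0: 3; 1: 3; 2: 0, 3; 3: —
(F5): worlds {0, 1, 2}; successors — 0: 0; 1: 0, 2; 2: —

(F2), (F3), (F5)

Frame correspondent (Sahlqvist): ∀x ∀y ∀z ((xR²y ∧ xR²z) → ∃w (yRw ∧ zR²w)) — i.e. a generalized confluence (Geach) condition.
(F1): fails — 0R²2, 0R²2 but no w with 2Rw and 2R²w.
(F2): holds.
(F3): holds.
(F4): fails — 2R²3, 2R²3 but no w with 3Rw and 3R²w.
(F5): holds.
Valid on: (F2), (F3), (F5).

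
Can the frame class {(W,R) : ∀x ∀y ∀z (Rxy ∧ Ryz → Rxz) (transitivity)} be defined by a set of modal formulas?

Yes: it is transitivity, defined by the 4 schema □r → □□r.

Definable; □r → □□r defines it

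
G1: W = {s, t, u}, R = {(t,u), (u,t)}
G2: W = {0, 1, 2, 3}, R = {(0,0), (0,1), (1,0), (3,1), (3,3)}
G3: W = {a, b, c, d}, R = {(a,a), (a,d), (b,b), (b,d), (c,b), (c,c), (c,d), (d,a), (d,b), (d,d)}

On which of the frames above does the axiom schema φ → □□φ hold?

The schema corresponds to a generalized confluence (Geach) condition: ∀x ∀z (xR²z → ∃w (x = w ∧ z = w)).
G1: condition met.
G2: fails — 0R²1 but 0 ≠ 1.
G3: fails — aR²b but a ≠ b.
Valid on: G1.

G1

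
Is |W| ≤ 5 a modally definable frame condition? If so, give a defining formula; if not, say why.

No — not modally definable

If a class were modally definable it would be closed under disjoint unions (Goldblatt–Thomason).
Any modal formula valid on each of 6 disjoint one-world frames is valid on their disjoint union (validity is preserved under disjoint unions). Each one-world frame has |W|=1≤5, but the union has |W|=6.
So the class is not modally definable.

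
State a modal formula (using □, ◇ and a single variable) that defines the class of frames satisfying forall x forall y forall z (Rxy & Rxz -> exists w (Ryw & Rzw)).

The condition is convergence. The .2 schema ◇□q → □◇q defines it.
Suppose ◇□q→□◇q is valid. Take Rxy, Rxz and set V(q)={w : Ryw}. Then □q at y so ◇□q at x, so □◇q at x, so ◇q at z, giving w with Rzw and Ryw.

◇□q → □◇q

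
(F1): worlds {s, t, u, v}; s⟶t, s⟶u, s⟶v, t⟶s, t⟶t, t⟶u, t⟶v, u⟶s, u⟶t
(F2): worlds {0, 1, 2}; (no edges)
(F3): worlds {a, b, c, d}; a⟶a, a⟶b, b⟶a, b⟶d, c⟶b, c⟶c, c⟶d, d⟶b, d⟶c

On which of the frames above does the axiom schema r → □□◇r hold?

(F2)

This is the axiom for a generalized confluence (Geach) condition; its first-order frame correspondent is ∀x ∀z (xR²z → ∃w (x = w ∧ zRw)).
(F1): fails — sR²s but no w with s=w and sRw.
(F2): ✓.
(F3): fails — aR²d but no w with a=w and dRw.
Valid on: (F2).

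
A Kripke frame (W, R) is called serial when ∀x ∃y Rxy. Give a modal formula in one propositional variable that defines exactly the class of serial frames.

A defining formula is □s → ◇s (the D axiom).
Suppose □s→◇s is valid. At any x set V(s)=W. Then □s at x, so ◇s at x, so x has a successor.

□s → ◇s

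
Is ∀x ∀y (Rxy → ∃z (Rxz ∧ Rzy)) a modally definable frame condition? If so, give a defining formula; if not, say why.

Yes — defined by □□p → □p

The condition is density. A defining modal formula is □□p → □p.
Suppose □□p→□p is valid. Take Rxy and set V(p)={w : xR²w}. Then □□p at x, so □p at x, so p at y, i.e. ∃z(Rxz∧Rzy).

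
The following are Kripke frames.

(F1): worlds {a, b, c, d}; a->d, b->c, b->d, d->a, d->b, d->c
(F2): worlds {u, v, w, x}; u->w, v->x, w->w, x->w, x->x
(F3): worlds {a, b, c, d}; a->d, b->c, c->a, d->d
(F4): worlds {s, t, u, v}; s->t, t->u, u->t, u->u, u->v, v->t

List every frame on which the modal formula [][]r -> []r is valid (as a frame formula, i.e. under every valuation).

The schema corresponds to density: forall x forall y (Rxy -> exists z (Rxz & Rzy)).
(F1): fails — Rdb but no z with Rdz and Rzb.
(F2): holds.
(F3): fails — Rca but no z with Rcz and Rza.
(F4): fails — Rvt but no z with Rvz and Rzt.
Valid on: (F2).

(F2)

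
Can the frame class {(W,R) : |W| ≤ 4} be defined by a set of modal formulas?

No — not modally definable

Any modally definable frame class is closed under disjoint unions.
Any modal formula valid on each of 5 disjoint one-world frames is valid on their disjoint union (validity is preserved under disjoint unions). Each one-world frame has |W|=1≤4, but the union has |W|=5.
Hence having at most 4 worlds is not modally definable.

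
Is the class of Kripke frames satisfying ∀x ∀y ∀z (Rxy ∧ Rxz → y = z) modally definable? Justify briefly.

This is a Sahlqvist condition; the CD axiom ◇q → □q defines it.
Suppose ◇q→□q is valid. Take Rxy, Rxz and set V(q)={y}. Then ◇q at x, so □q at x, so q at z, i.e. z=y.

Definable; ◇q → □q defines it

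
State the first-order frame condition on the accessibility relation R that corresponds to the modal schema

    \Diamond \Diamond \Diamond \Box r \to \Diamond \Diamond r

\forall x \forall y (x R^3 y \to \exists w (yRw \wedge x R^2 w))

This is a Sahlqvist (Geach-type) schema ◇^3□^1r → □^0◇^2r.
Minimal-valuation argument: fix x; take any y with xR^3y and any z with xR^0z. Set V(r) to the set of worlds R-reachable from y in exactly 1 step. Then □^1r holds at y, so the antecedent holds at x; validity forces ◇^2r at z, giving a w with zR^2w and yR^1w.
First-order correspondent: \forall x \forall y (x R^3 y \to \exists w (yRw \wedge x R^2 w)).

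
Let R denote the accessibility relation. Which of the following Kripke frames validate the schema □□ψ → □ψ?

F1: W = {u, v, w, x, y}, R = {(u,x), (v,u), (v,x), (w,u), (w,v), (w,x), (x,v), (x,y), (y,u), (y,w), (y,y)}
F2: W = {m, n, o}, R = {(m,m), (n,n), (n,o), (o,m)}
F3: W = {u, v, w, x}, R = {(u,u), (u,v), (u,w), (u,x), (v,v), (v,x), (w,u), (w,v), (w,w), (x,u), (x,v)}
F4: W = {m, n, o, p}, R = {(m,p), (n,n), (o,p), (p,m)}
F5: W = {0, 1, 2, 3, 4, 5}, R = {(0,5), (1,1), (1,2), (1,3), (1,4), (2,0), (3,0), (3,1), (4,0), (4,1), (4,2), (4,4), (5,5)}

The schema corresponds to density: ∀x ∀y (Rxy → ∃z (Rxz ∧ Rzy)).
F1: fails — Rvu but no z with Rvz and Rzu.
F2: satisfies the condition.
F3: satisfies the condition.
F4: fails — Rop but no z with Roz and Rzp.
F5: fails — R20 but no z with R2z and Rz0.

F2, F3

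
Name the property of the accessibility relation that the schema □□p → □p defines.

Suppose □□p→□p is valid. Take Rxy and set V(p)={w : xR²w}. Then □□p at x, so □p at x, so p at y, i.e. ∃z(Rxz∧Rzy).

density: ∀x ∀y (Rxy → ∃z (Rxz ∧ Rzy))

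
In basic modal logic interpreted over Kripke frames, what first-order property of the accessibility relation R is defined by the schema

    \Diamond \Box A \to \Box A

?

The Euclidean property

Replacing A by ¬A and contraposing gives the equivalent schema ◇A → □◇A.
Suppose ◇A→□◇A is valid. Take Rxy, Rxz and set V(A)={y}. Then ◇A at x, so □◇A at x, so ◇A at z, so some w with Rzw has A; w=y, i.e. Rzy. By symmetry of the argument, Ryz.
Conversely, any frame satisfying \forall x \forall y \forall z (Rxy \wedge Rxz \to Ryz) validates the schema.
So the correspondent is the Euclidean property.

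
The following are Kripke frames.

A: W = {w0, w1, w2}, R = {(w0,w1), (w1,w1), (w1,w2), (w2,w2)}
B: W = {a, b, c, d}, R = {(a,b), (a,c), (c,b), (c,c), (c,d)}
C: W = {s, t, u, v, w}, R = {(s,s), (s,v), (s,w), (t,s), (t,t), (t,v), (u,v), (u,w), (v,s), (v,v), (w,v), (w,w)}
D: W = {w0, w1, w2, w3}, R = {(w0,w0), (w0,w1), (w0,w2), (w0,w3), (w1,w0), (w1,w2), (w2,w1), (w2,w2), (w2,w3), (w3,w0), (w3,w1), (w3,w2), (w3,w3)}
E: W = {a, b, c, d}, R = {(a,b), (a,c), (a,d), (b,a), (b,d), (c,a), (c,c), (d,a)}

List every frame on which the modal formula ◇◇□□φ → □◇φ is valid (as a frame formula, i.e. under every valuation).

Frame correspondent (Sahlqvist): ∀x ∀y ∀z ((xR²y ∧ xRz) → ∃w (yR²w ∧ zRw)) — i.e. a generalized confluence (Geach) condition.
A: condition met.
B: fails — aR²b, aRb but no w with bR²w and bRw.
C: condition met.
D: condition met.
E: fails — aR²d, aRd but no w with dR²w and dRw.
Valid on: A, C, D.

A, C, D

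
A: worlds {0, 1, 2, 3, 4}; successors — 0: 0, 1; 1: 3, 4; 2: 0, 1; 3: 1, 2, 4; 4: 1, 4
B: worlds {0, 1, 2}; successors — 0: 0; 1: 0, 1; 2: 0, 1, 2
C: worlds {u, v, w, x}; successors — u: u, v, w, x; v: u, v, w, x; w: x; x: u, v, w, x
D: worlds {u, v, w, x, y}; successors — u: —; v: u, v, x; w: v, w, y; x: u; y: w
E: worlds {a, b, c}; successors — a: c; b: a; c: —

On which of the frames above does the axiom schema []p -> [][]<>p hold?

This is the axiom for a generalized confluence (Geach) condition; its first-order frame correspondent is forall x forall z (x R^2 z -> exists w (xRw & zRw)).
A: fails — 0R²1 but no w with 0Rw and 1Rw.
B: ✓.
C: ✓.
D: fails — vR²u but no t with vRt and uRt.
E: fails — bR²c but no w with bRw and cRw.

B, C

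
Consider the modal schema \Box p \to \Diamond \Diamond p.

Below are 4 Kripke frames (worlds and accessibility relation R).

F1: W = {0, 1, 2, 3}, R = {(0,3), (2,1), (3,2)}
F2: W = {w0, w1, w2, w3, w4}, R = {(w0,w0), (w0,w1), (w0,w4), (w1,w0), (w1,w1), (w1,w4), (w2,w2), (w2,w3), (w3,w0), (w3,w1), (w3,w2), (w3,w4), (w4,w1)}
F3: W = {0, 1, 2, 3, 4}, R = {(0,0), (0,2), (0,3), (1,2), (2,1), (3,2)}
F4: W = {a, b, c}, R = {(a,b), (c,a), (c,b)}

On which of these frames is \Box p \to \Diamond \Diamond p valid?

Frame correspondent (Sahlqvist): \forall x \exists w (xRw \wedge x R^2 w) — i.e. a generalized confluence (Geach) condition.
F1: fails — at 0 but no w with 0Rw and 0R²w.
F2: ✓.
F3: fails — at 1 but no w with 1Rw and 1R²w.
F4: fails — at a but no w with aRw and aR²w.
Valid on: F2.

F2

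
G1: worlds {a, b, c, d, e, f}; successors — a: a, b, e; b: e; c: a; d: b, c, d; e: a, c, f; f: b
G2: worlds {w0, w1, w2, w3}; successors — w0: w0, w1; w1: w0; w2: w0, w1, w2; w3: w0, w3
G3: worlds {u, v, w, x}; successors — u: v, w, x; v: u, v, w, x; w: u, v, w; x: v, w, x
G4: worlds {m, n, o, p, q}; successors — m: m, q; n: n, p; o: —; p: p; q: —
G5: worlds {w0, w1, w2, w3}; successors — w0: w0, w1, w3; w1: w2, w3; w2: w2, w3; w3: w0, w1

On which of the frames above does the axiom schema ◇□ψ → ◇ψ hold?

G2, G3

This is the axiom for a generalized confluence (Geach) condition; its first-order frame correspondent is ∀x ∀y (xRy → ∃w (yRw ∧ xRw)).
G1: fails — bRe but no w with eRw and bRw.
G2: satisfies the condition.
G3: satisfies the condition.
G4: fails — mRq but no w with qRw and mRw.
G5: fails — w1Rw3 but no w with w3Rw and w1Rw.
Valid on: G2, G3.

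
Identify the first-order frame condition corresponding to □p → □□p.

Suppose □p→□□p is valid. Take Rxy, Ryz and set V(p)={w : Rxw}. Then □p at x, so □□p at x, so □p at y, so p at z, i.e. Rxz.
The converse is a direct semantic check.
So the correspondent is transitivity.

transitivity: ∀x ∀y ∀z (Rxy ∧ Ryz → Rxz)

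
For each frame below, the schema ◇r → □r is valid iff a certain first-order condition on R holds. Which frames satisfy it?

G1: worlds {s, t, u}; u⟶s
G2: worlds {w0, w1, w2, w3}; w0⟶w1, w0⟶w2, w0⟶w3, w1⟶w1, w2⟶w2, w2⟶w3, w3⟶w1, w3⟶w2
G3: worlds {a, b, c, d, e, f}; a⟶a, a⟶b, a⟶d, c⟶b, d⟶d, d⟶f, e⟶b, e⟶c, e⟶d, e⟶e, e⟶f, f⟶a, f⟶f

This is the axiom for partial functionality; its first-order frame correspondent is ∀x ∀y ∀z (Rxy ∧ Rxz → y = z).
G1: holds.
G2: fails — w0 sees both w1 and w2.
G3: fails — a sees both a and b.

G1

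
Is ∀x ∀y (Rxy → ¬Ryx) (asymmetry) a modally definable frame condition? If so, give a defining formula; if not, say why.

If a class were modally definable it would be closed under surjective bounded morphisms (Goldblatt–Thomason).
The 4-cycle (worlds a,b,c,d with a→b→c→d→a) is asymmetric. Mapping every world to a single reflexive point • is a surjective bounded morphism, and the reflexive point is not asymmetric (R•• but asymmetry requires ¬R••).
So no modal formula (or set of formulas) defines exactly the asymmetric frames.

Not modally definable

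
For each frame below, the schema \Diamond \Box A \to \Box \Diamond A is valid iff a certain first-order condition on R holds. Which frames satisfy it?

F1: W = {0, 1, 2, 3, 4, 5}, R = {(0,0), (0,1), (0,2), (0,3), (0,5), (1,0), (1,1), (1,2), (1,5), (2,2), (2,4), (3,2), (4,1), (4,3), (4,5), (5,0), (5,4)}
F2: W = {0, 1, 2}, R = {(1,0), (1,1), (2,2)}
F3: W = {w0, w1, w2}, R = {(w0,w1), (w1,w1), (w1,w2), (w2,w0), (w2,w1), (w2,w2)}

F3

The schema corresponds to convergence: \forall x \forall y \forall z (Rxy \wedge Rxz \to \exists w (Ryw \wedge Rzw)).
F1: fails — R03 and R05 but 3 and 5 have no common successor.
F2: fails — R10 and R10 but 0 and 0 have no common successor.
F3: ✓.
Valid on: F3.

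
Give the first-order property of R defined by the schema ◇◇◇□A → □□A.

∀x ∀y ∀z ((xR³y ∧ xR²z) → ∃w (yRw ∧ z = w))

This is a Sahlqvist (Geach-type) schema ◇^3□^1A → □^2◇^0A.
Minimal-valuation argument: fix x; take any y with xR^3y and any z with xR^2z. Set V(A) to the set of worlds R-reachable from y in exactly 1 step. Then □^1A holds at y, so the antecedent holds at x; validity forces ◇^0A at z, giving a w with zR^0w and yR^1w.
First-order correspondent: ∀x ∀y ∀z ((xR³y ∧ xR²z) → ∃w (yRw ∧ z = w)).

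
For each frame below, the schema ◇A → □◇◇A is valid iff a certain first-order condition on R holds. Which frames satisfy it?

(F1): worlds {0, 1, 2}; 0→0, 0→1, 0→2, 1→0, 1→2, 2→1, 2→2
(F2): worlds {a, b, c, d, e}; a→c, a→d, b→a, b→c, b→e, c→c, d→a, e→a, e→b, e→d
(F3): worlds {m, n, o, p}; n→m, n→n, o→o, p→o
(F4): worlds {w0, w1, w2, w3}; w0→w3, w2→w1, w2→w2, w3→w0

Frame correspondent (Sahlqvist): ∀x ∀y ∀z ((xRy ∧ xRz) → ∃w (y = w ∧ zR²w)) — i.e. a generalized confluence (Geach) condition.
(F1): satisfies the condition.
(F2): fails — aRd, aRc but no w with d=w and cR²w.
(F3): fails — nRm, nRm but no w with m=w and mR²w.
(F4): fails — w2Rw1, w2Rw1 but no w with w1=w and w1R²w.
Valid on: (F1).

(F1)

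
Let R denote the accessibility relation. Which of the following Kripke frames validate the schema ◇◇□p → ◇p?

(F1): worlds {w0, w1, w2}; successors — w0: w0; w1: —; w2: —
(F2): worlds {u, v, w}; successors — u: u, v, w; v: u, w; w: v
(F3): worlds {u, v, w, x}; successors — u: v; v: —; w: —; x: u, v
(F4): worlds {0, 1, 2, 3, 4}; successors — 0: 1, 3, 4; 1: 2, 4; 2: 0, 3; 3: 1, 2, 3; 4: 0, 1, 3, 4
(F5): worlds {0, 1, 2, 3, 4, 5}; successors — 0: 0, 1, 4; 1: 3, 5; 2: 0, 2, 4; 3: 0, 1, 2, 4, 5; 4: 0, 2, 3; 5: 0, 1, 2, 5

(F1)

The schema corresponds to a generalized confluence (Geach) condition: ∀x ∀y (xR²y → ∃w (yRw ∧ xRw)).
(F1): ✓.
(F2): fails — vR²w but no t with wRt and vRt.
(F3): fails — xR²v but no t with vRt and xRt.
(F4): fails — 2R²1 but no w with 1Rw and 2Rw.
(F5): fails — 0R²1 but no w with 1Rw and 0Rw.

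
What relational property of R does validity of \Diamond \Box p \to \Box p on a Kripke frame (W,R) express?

This is a form of the 5 axiom.
Its frame correspondent is the Euclidean property — \forall x \forall y \forall z (Rxy \wedge Rxz \to Ryz).

the Euclidean property: \forall x \forall y \forall z (Rxy \wedge Rxz \to Ryz)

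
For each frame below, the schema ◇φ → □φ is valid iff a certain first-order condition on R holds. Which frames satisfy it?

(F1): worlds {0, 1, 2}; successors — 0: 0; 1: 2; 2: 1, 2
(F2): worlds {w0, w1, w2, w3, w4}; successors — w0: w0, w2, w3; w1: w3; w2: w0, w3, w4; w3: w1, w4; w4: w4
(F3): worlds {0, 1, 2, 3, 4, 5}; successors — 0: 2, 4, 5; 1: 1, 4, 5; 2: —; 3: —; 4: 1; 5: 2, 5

This is the axiom for partial functionality; its first-order frame correspondent is ∀x ∀y ∀z (Rxy ∧ Rxz → y = z).
(F1): fails — 2 sees both 1 and 2.
(F2): fails — w0 sees both w0 and w2.
(F3): fails — 0 sees both 2 and 4.
Valid on no frame.

none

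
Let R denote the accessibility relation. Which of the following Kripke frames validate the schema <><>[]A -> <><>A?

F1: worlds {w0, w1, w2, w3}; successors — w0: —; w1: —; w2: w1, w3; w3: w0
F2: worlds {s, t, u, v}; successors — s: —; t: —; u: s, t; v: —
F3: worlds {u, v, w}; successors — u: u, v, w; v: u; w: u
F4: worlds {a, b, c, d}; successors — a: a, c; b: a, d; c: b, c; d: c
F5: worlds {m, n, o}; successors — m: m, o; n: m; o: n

The schema corresponds to a generalized confluence (Geach) condition: forall x forall y (x R^2 y -> exists w (yRw & x R^2 w)).
F1: fails — w2R²w0 but no w with w0Rw and w2R²w.
F2: ✓.
F3: ✓.
F4: fails — dR²b but no w with bRw and dR²w.
F5: fails — nR²o but no w with oRw and nR²w.
Valid on: F2, F3.

F2, F3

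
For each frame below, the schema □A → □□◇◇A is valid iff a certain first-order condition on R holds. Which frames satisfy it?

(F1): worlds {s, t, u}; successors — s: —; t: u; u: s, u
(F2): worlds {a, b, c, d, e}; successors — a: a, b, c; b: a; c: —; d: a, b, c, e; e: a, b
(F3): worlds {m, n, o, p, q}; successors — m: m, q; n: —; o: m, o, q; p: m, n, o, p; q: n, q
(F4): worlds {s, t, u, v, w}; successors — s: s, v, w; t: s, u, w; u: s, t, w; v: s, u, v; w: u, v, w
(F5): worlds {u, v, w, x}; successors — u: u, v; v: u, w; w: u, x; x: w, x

The schema corresponds to a generalized confluence (Geach) condition: ∀x ∀z (xR²z → ∃w (xRw ∧ zR²w)).
(F1): fails — tR²s but no w with tRw and sR²w.
(F2): fails — aR²c but no w with aRw and cR²w.
(F3): fails — mR²n but no w with mRw and nR²w.
(F4): ✓.
(F5): ✓.

(F4), (F5)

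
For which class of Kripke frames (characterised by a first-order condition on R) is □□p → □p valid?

Suppose □□p→□p is valid. Take Rxy and set V(p)={w : xR²w}. Then □□p at x, so □p at x, so p at y, i.e. ∃z(Rxz∧Rzy).
Conversely, on a frame with density the schema holds at every world under every valuation.
So the correspondent is density.

density: ∀x ∀y (Rxy → ∃z (Rxz ∧ Rzy))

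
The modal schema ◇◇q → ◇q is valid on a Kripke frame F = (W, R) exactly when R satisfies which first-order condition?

Replacing q by ¬q and contraposing gives the equivalent schema □q → □□q.
Suppose □q→□□q is valid. Take Rxy, Ryz and set V(q)={w : Rxw}. Then □q at x, so □□q at x, so □q at y, so q at z, i.e. Rxz.
The converse is a direct semantic check.
So the correspondent is transitivity.

transitivity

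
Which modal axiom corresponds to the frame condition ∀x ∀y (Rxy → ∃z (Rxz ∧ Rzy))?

This is density; the standard corresponding axiom is C4: □□ψ → □ψ.
Suppose □□ψ→□ψ is valid. Take Rxy and set V(ψ)={w : xR²w}. Then □□ψ at x, so □ψ at x, so ψ at y, i.e. ∃z(Rxz∧Rzy).

□□ψ → □ψ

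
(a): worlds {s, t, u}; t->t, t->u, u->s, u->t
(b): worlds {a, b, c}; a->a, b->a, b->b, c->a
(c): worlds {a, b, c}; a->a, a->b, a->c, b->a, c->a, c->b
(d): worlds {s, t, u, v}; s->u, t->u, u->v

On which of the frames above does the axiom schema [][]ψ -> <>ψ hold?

Frame correspondent (Sahlqvist): forall x exists w (x R^2 w & xRw) — i.e. a generalized confluence (Geach) condition.
(a): fails — at s but no w with sR²w and sRw.
(b): holds.
(c): holds.
(d): fails — at s but no w with sR²w and sRw.
Valid on: (b), (c).

(b), (c)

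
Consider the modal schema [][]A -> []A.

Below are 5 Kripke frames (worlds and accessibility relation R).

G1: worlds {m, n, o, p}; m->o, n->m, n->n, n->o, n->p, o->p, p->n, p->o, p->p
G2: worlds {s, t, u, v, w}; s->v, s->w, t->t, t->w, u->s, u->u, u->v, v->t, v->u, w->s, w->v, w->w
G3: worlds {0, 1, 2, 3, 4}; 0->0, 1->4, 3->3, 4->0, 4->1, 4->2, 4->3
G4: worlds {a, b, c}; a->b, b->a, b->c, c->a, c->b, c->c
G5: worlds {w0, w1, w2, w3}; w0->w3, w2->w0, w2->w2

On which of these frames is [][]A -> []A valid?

The schema corresponds to density: forall x forall y (Rxy -> exists z (Rxz & Rzy)).
G1: fails — Rmo but no z with Rmz and Rzo.
G2: ✓.
G3: fails — R14 but no z with R1z and Rz4.
G4: fails — Rab but no z with Raz and Rzb.
G5: fails — Rw0w3 but no z with Rw0z and Rzw3.

G2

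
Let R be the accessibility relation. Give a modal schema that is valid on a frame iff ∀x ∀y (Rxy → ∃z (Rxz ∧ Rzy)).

A defining formula is □□ψ → □ψ (the C4 axiom).
Suppose □□ψ→□ψ is valid. Take Rxy and set V(ψ)={w : xR²w}. Then □□ψ at x, so □ψ at x, so ψ at y, i.e. ∃z(Rxz∧Rzy).

□□ψ → □ψ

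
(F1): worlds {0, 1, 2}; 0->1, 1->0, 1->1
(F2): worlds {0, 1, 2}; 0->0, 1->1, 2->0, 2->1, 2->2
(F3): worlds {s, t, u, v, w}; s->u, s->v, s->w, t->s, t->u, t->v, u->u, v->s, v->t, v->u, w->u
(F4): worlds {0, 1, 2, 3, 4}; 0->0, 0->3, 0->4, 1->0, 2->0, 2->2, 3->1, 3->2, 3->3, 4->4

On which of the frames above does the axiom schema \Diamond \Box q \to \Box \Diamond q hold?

(F1), (F3)

This is the axiom for convergence; its first-order frame correspondent is \forall x \forall y \forall z (Rxy \wedge Rxz \to \exists w (Ryw \wedge Rzw)).
(F1): ✓.
(F2): fails — R20 and R21 but 0 and 1 have no common successor.
(F3): ✓.
(F4): fails — R04 and R03 but 4 and 3 have no common successor.
Valid on: (F1), (F3).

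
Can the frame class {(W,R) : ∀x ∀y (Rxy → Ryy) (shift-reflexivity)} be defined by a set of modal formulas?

Yes: it is shift-reflexivity, defined by the T□ schema □(□r → r).
Suppose □(□r→r) is valid. Take Rxy and set V(r)={w : Ryw}. Then at y, □r holds; since □(□r→r) at x, □r→r at y, so r at y, i.e. Ryy.

Yes, by □(□r → r)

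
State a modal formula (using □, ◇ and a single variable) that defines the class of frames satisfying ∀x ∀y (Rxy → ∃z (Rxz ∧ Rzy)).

□□ψ → □ψ

The condition is density. The C4 schema □□ψ → □ψ defines it.
Suppose □□ψ→□ψ is valid. Take Rxy and set V(ψ)={w : xR²w}. Then □□ψ at x, so □ψ at x, so ψ at y, i.e. ∃z(Rxz∧Rzy).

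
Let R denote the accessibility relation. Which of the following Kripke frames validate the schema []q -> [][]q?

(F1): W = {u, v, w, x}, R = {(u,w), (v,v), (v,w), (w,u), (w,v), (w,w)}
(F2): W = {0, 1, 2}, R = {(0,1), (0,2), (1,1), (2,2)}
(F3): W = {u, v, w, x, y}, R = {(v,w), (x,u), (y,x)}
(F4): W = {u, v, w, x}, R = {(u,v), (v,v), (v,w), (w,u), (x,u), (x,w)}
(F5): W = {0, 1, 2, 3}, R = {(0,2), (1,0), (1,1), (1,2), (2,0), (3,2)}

(F2)

The schema corresponds to transitivity: forall x forall y forall z (Rxy & Ryz -> Rxz).
(F1): fails — Ruw and Rwu but not Ruu.
(F2): satisfies the condition.
(F3): fails — Ryx and Rxu but not Ryu.
(F4): fails — Ruv and Rvw but not Ruw.
(F5): fails — R32 and R20 but not R30.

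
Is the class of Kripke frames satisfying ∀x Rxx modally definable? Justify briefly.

This is a Sahlqvist condition; the T axiom □q → q defines it.
Suppose □q→q is valid. At any x set V(q)={w : Rxw}. Then □q holds at x, so q holds at x, i.e. Rxx.

Yes — defined by □q → q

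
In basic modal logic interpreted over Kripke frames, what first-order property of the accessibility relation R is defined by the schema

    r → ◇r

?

reflexivity: ∀x Rxx

This schema is equivalent to the T axiom □r → r.
It corresponds to reflexivity: ∀x Rxx.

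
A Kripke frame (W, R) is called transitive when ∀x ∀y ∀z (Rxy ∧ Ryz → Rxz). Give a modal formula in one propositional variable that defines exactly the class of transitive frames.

This is transitivity; the standard corresponding axiom is 4: □q → □□q.

□q → □□q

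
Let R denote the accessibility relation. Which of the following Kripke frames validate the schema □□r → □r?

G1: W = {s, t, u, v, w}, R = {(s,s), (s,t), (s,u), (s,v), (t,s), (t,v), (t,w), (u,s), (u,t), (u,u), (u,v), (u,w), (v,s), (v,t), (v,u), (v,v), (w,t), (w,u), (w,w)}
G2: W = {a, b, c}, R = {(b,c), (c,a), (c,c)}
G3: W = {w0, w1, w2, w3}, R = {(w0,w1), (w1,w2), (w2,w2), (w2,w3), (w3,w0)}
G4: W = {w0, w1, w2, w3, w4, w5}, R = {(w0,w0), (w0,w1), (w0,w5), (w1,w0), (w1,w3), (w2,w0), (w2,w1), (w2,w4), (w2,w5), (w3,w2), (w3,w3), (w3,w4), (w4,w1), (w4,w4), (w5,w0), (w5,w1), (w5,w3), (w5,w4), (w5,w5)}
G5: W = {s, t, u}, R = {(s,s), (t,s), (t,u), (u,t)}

Frame correspondent (Sahlqvist): ∀x ∀y (Rxy → ∃z (Rxz ∧ Rzy)) — i.e. density.
G1: ✓.
G2: ✓.
G3: fails — Rw3w0 but no z with Rw3z and Rzw0.
G4: ✓.
G5: fails — Rut but no z with Ruz and Rzt.

G1, G2, G4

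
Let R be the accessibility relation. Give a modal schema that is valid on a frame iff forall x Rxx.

The condition is reflexivity. The T schema □ψ → ψ defines it.
Suppose □ψ→ψ is valid. At any x set V(ψ)={w : Rxw}. Then □ψ holds at x, so ψ holds at x, i.e. Rxx.

□ψ → ψ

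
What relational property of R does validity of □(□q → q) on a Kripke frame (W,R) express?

Suppose □(□q→q) is valid. Take Rxy and set V(q)={w : Ryw}. Then at y, □q holds; since □(□q→q) at x, □q→q at y, so q at y, i.e. Ryy.

Shift-reflexivity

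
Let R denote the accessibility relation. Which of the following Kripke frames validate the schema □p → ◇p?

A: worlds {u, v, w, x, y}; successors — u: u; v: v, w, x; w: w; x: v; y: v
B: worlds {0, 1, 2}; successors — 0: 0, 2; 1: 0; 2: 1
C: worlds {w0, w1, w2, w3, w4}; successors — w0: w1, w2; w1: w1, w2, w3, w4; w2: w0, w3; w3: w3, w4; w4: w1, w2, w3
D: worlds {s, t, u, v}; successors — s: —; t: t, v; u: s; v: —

A, B, C

This is the axiom for seriality; its first-order frame correspondent is ∀x ∃y Rxy.
A: satisfies the condition.
B: satisfies the condition.
C: satisfies the condition.
D: fails — world s has no successor.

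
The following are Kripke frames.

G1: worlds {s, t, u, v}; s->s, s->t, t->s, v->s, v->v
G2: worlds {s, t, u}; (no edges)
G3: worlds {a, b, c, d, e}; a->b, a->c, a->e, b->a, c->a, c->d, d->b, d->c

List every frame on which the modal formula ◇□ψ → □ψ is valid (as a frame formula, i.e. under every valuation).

The schema corresponds to the Euclidean property: ∀x ∀y ∀z (Rxy ∧ Rxz → Ryz).
G1: fails — Rst and Rst but not Rtt.
G2: condition met.
G3: fails — Rab and Rab but not Rbb.

G2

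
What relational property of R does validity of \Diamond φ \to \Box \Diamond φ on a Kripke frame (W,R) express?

the Euclidean property

Suppose ◇φ→□◇φ is valid. Take Rxy, Rxz and set V(φ)={y}. Then ◇φ at x, so □◇φ at x, so ◇φ at z, so some w with Rzw has φ; w=y, i.e. Rzy. By symmetry of the argument, Ryz.
Conversely, on a frame with the Euclidean property the schema holds at every world under every valuation.
Frame condition: \forall x \forall y \forall z (Rxy \wedge Rxz \to Ryz).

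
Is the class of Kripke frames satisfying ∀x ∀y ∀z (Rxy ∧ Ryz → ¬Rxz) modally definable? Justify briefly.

Any modally definable frame class is closed under surjective bounded morphisms.
The 7-cycle (worlds a,b,c,d,e,f,g with a→b→c→d→e→f→g→a) is intransitive. Mapping every world to a single reflexive point • is a surjective bounded morphism; the reflexive point is not intransitive (R••∧R•• but R••).
So the class is not modally definable.

No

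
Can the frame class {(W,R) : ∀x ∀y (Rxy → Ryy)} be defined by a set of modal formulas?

This is a Sahlqvist condition; the T□ axiom □(□q → q) defines it.
Suppose □(□q→q) is valid. Take Rxy and set V(q)={w : Ryw}. Then at y, □q holds; since □(□q→q) at x, □q→q at y, so q at y, i.e. Ryy.

Yes — defined by □(□q → q)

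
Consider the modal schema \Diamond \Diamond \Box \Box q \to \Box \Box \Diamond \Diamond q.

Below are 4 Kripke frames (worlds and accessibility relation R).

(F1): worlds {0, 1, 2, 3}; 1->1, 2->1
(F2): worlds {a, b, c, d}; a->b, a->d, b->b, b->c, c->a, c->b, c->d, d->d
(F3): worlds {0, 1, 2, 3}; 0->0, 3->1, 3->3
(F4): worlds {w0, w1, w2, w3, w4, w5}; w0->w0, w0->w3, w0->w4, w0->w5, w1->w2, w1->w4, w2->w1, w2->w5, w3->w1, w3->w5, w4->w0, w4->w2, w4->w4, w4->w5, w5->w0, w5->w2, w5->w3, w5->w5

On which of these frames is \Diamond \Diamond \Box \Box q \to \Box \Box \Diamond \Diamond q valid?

(F1), (F2), (F4)

Frame correspondent (Sahlqvist): \forall x \forall y \forall z ((x R^2 y \wedge x R^2 z) \to \exists w (y R^2 w \wedge z R^2 w)) — i.e. a generalized confluence (Geach) condition.
(F1): condition met.
(F2): condition met.
(F3): fails — 3R²1, 3R²1 but no w with 1R²w and 1R²w.
(F4): condition met.
Valid on: (F1), (F2), (F4).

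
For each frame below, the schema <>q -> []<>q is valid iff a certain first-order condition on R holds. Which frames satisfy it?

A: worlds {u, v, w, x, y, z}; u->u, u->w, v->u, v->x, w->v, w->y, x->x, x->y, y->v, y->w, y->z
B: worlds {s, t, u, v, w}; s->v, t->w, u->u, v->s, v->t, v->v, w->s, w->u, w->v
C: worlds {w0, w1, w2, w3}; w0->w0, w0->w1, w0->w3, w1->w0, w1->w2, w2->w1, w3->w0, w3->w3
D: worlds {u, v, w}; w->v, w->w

none

The schema corresponds to the Euclidean property: forall x forall y forall z (Rxy & Rxz -> Ryz).
A: fails — Ruw and Ruw but not Rww.
B: fails — Rtw and Rtw but not Rww.
C: fails — Rw0w1 and Rw0w1 but not Rw1w1.
D: fails — Rwv and Rww but not Rvw.
Valid on no frame.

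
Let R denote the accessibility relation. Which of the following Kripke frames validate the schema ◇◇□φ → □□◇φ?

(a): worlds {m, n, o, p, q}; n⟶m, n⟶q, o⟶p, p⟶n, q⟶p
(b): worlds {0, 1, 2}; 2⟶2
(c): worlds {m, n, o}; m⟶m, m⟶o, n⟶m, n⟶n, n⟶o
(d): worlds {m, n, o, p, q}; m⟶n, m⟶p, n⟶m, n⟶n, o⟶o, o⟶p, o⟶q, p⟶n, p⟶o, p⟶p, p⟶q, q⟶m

(b)

Frame correspondent (Sahlqvist): ∀x ∀y ∀z ((xR²y ∧ xR²z) → ∃w (yRw ∧ zRw)) — i.e. a generalized confluence (Geach) condition.
(a): fails — pR²m, pR²m but no w with mRw and mRw.
(b): ✓.
(c): fails — mR²m, mR²o but no w with mRw and oRw.
(d): fails — mR²m, mR²q but no w with mRw and qRw.
Valid on: (b).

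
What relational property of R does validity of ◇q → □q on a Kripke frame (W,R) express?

This schema is the CD axiom.
It corresponds to partial functionality: ∀x ∀y ∀z (Rxy ∧ Rxz → y = z).

partial functionality: ∀x ∀y ∀z (Rxy ∧ Rxz → y = z)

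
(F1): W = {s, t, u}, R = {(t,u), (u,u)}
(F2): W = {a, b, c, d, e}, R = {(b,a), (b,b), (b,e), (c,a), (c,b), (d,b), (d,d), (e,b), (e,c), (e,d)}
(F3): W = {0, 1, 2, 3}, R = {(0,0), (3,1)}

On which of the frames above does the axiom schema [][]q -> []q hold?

The schema corresponds to density: forall x forall y (Rxy -> exists z (Rxz & Rzy)).
(F1): ✓.
(F2): fails — Rec but no z with Rez and Rzc.
(F3): fails — R31 but no z with R3z and Rz1.

(F1)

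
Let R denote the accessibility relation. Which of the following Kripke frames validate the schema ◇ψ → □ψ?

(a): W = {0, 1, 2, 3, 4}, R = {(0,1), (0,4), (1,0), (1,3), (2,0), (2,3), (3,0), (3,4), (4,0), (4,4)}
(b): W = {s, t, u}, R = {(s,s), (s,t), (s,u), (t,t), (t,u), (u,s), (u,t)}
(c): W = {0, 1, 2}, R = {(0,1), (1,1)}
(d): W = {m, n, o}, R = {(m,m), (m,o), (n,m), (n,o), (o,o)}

(c)

Frame correspondent (Sahlqvist): ∀x ∀y ∀z (Rxy ∧ Rxz → y = z) — i.e. partial functionality.
(a): fails — 0 sees both 1 and 4.
(b): fails — s sees both s and t.
(c): ✓.
(d): fails — m sees both m and o.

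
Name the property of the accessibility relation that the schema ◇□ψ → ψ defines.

Equivalently (dual form): ψ → □◇ψ.
Suppose ψ→□◇ψ is valid. Take Rxy and set V(ψ)={x}. Then ψ at x, so □◇ψ at x, so ◇ψ at y, so some z with Ryz has ψ; z=x, i.e. Ryx.
Conversely, on a frame with symmetry the schema holds at every world under every valuation.
Frame condition: ∀x ∀y (Rxy → Ryx).

symmetry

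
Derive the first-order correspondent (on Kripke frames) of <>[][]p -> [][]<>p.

This is a Sahlqvist (Geach-type) schema ◇^1□^2p → □^2◇^1p.
Minimal-valuation argument: fix x; take any y with xR^1y and any z with xR^2z. Set V(p) to the set of worlds R-reachable from y in exactly 2 steps. Then □^2p holds at y, so the antecedent holds at x; validity forces ◇^1p at z, giving a w with zR^1w and yR^2w.
First-order correspondent: forall x forall y forall z ((xRy & x R^2 z) -> exists w (y R^2 w & zRw)).

forall x forall y forall z ((xRy & x R^2 z) -> exists w (y R^2 w & zRw))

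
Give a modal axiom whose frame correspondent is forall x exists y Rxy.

□s → ◇s

A defining formula is □s → ◇s (the D axiom).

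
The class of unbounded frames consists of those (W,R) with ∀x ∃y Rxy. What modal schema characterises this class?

□r → ◇r

The condition is seriality. The D schema □r → ◇r defines it.
Suppose □r→◇r is valid. At any x set V(r)=W. Then □r at x, so ◇r at x, so x has a successor.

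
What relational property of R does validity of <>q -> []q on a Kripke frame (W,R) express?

Partial functionality

This is the CD axiom.
It corresponds to partial functionality: forall x forall y forall z (Rxy & Rxz -> y = z).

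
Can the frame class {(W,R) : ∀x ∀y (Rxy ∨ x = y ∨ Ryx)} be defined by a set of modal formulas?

If a class were modally definable it would be closed under disjoint unions (Goldblatt–Thomason).
Take 3 disjoint single-world reflexive frames: each is trivially connected, but their disjoint union has 3 worlds with no edge between distinct components, so it is not connected.
So no modal formula (or set of formulas) defines exactly the connected frames.

Not definable by any modal formula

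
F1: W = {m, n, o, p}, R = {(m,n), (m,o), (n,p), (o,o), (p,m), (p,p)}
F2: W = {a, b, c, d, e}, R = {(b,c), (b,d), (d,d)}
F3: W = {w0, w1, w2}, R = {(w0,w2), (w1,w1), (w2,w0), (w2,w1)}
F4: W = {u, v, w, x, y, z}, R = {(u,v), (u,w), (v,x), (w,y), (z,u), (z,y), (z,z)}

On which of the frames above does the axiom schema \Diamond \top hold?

This is the axiom for seriality; its first-order frame correspondent is \forall x \exists y Rxy.
F1: ✓.
F2: fails — world a has no successor.
F3: ✓.
F4: fails — world x has no successor.

F1, F3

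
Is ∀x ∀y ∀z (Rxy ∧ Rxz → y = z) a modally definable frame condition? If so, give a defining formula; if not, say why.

This is a Sahlqvist condition; the CD axiom ◇r → □r defines it.
Suppose ◇r→□r is valid. Take Rxy, Rxz and set V(r)={y}. Then ◇r at x, so □r at x, so r at z, i.e. z=y.

Yes — defined by ◇r → □r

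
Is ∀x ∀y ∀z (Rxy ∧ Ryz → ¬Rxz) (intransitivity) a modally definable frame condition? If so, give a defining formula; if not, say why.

Not definable by any modal formula

Modal frame validity is preserved under surjective bounded morphisms.
The 7-cycle (worlds w0,w1,w2,w3,w4,w5,w6 with w0→w1→w2→w3→w4→w5→w6→w0) is intransitive. Mapping every world to a single reflexive point • is a surjective bounded morphism; the reflexive point is not intransitive (R••∧R•• but R••).
Hence intransitivity is not modally definable.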